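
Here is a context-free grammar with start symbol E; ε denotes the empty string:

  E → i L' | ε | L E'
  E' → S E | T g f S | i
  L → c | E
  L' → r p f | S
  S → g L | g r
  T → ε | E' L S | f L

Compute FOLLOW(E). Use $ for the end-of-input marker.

{ $, c, f, g, i }

E is the start symbol, so $ ∈ FOLLOW(E).
In E' → S E: E is at the end, add FOLLOW(E') = { $, c, f, g, i }.
In L → E: E is at the end, add FOLLOW(L) = { $, c, f, g, i }.
Union: FOLLOW(E) = { $, c, f, g, i }.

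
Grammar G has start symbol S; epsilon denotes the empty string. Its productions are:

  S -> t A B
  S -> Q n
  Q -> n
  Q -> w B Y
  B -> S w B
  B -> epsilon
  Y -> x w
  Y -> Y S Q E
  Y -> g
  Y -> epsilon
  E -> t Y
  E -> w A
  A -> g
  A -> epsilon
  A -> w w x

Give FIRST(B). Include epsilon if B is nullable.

{ n, t, w, epsilon }

From B -> S w B: add FIRST(S) = { n, t, w }.
B -> epsilon contributes epsilon.
Union: FIRST(B) = { n, t, w, epsilon }.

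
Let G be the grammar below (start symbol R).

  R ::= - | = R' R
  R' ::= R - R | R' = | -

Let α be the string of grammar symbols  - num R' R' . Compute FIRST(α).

{ - }

- is a terminal; add {-} and stop.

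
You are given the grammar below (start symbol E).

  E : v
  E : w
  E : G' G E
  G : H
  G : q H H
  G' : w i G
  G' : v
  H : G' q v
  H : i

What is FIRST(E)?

E : v contributes {v}.
E : w contributes {w}.
From E : G' G E: add FIRST(G') = { v, w }.
Union: FIRST(E) = { v, w }.

{ v, w }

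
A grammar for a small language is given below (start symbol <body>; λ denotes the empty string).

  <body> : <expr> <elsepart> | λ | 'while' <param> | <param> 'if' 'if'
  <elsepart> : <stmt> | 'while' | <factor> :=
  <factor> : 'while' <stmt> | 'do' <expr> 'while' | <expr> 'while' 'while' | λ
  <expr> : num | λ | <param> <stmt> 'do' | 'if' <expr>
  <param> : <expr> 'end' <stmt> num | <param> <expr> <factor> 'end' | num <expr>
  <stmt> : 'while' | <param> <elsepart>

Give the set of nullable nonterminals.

{ <body>, <expr>, <factor> }

Directly nullable (have an λ-production): <body>, <factor>, <expr>.
No other nonterminal has a production whose RHS symbols are all nullable.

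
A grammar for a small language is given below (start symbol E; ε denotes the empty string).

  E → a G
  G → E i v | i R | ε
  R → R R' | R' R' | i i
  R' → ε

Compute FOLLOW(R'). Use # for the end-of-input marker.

In R → R R': R' is at the end, add FOLLOW(R) = { #, i }.
In R → R' R': add FIRST(R')\{ε} = {  }.
  Since R' is nullable, also add FOLLOW(R) = { #, i }.
In R → R' R': R' is at the end, add FOLLOW(R) = { #, i }.
Union: FOLLOW(R') = { #, i }.

{ #, i }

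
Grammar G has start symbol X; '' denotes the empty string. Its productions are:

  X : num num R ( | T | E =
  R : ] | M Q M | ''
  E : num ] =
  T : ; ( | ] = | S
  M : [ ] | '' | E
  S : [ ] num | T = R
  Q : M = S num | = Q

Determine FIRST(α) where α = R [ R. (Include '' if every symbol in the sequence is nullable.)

{ =, [, ], num }

Add FIRST(R)\{''} = { =, [, ], num }; R is nullable, continue.
[ is a terminal; add {[} and stop.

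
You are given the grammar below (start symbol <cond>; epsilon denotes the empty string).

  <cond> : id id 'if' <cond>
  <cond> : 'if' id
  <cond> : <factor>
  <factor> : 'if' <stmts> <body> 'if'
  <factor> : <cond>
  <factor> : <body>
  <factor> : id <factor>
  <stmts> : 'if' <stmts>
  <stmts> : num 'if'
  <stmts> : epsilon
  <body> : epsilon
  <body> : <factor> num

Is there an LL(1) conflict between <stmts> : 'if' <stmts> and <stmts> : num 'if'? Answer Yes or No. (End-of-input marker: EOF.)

No

FIRST('if' <stmts>) = { 'if' } and FIRST(num 'if') = { num }.
The FIRST sets are disjoint and neither alternative is nullable — no conflict.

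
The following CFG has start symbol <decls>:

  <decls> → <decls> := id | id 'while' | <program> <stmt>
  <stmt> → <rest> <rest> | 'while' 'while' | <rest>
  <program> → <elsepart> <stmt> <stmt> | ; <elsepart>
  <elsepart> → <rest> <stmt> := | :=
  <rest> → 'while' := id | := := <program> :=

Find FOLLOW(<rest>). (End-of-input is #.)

In <stmt> → <rest> <rest>: add FIRST(<rest>) = { 'while', := }.
In <stmt> → <rest> <rest>: <rest> is at the end, add FOLLOW(<stmt>) = { #, 'while', := }.
In <stmt> → <rest>: <rest> is at the end, add FOLLOW(<stmt>) = { #, 'while', := }.
In <elsepart> → <rest> <stmt> :=: add FIRST(<stmt> :=) = { 'while', := }.
Union: FOLLOW(<rest>) = { #, 'while', := }.

{ #, 'while', := }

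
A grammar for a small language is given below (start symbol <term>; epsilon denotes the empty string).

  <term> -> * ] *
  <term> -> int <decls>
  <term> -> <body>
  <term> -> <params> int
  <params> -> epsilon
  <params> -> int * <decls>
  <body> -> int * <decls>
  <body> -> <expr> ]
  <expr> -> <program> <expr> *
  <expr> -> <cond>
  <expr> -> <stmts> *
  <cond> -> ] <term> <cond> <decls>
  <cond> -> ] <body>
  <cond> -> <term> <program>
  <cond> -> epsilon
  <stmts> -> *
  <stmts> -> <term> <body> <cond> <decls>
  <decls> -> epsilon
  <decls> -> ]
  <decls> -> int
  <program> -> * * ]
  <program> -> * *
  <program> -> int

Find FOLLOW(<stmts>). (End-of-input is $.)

In <expr> -> <stmts> *: add FIRST(*) = { * }.
Union: FOLLOW(<stmts>) = { * }.

{ * }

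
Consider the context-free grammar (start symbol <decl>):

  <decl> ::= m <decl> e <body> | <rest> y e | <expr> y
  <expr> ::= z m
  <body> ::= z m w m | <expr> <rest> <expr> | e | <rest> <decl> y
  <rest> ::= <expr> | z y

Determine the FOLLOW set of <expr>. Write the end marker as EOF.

In <decl> ::= <expr> y: add FIRST(y) = { y }.
In <body> ::= <expr> <rest> <expr>: add FIRST(<rest> <expr>) = { z }.
In <body> ::= <expr> <rest> <expr>: <expr> is at the end, add FOLLOW(<body>) = { EOF, e, y }.
In <rest> ::= <expr>: <expr> is at the end, add FOLLOW(<rest>) = { m, y, z }.
Union: FOLLOW(<expr>) = { EOF, e, m, y, z }.

{ EOF, e, m, y, z }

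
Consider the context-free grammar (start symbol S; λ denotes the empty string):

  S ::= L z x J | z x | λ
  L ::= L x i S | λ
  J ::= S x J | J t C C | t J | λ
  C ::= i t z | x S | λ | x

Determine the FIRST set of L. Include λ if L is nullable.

{ x, λ }

From L ::= L x i S: L nullable, take FIRST(L) ∪ {x} = { x }.
L ::= λ contributes λ.
Union: FIRST(L) = { x, λ }.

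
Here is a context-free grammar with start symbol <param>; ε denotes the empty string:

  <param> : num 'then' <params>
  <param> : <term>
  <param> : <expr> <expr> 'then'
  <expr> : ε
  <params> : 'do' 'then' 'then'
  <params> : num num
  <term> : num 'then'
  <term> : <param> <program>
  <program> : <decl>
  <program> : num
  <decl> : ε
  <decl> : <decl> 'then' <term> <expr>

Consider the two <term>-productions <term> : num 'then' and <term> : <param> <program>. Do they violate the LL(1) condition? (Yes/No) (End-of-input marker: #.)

Yes

FIRST(num 'then') = { num } and FIRST(<param> <program>) = { 'then', num }.
Both contain num, so the two alternatives are not disjoint — LL(1) conflict.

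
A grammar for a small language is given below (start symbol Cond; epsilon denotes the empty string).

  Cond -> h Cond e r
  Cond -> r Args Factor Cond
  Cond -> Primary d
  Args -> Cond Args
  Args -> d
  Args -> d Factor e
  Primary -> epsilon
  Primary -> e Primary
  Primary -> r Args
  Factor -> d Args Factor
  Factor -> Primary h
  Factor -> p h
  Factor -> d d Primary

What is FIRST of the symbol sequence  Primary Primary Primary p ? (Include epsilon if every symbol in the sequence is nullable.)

{ e, p, r }

Add FIRST(Primary)\{epsilon} = { e, r }; Primary is nullable, continue.
Add FIRST(Primary)\{epsilon} = { e, r }; Primary is nullable, continue.
Add FIRST(Primary)\{epsilon} = { e, r }; Primary is nullable, continue.
p is a terminal; add {p} and stop.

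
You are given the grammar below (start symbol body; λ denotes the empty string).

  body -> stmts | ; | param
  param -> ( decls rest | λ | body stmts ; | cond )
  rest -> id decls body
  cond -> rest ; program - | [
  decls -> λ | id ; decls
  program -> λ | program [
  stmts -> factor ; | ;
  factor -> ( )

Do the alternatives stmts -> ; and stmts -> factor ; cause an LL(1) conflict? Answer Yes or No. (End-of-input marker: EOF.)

FIRST(;) = { ; } and FIRST(factor ;) = { ( }.
The FIRST sets are disjoint and neither alternative is nullable — no conflict.

No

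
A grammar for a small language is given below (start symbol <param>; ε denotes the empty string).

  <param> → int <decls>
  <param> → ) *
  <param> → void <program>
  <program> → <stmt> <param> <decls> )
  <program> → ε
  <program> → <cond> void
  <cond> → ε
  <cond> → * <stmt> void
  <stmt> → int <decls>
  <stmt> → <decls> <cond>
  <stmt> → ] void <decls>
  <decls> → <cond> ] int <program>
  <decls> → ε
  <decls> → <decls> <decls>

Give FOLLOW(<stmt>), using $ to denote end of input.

{ ), int, void }

In <program> → <stmt> <param> <decls> ): add FIRST(<param> <decls> )) = { ), int, void }.
In <cond> → * <stmt> void: add FIRST(void) = { void }.
Union: FOLLOW(<stmt>) = { ), int, void }.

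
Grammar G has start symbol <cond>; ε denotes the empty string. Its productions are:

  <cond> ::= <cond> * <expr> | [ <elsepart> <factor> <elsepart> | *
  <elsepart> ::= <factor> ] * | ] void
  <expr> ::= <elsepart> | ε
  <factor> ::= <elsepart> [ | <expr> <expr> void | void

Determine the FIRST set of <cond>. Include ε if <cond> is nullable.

{ *, [ }

From <cond> ::= <cond> * <expr>: add FIRST(<cond>) = { *, [ }.
<cond> ::= [ <elsepart> <factor> <elsepart> contributes {[}.
<cond> ::= * contributes {*}.
Union: FIRST(<cond>) = { *, [ }.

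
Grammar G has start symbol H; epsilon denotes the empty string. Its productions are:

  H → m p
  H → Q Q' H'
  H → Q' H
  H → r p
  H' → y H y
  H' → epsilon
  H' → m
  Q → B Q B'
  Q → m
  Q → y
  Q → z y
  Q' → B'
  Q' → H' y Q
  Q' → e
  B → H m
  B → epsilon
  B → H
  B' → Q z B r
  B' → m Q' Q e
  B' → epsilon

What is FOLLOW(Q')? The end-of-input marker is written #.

In H → Q Q' H': add FIRST(H')\{epsilon} = { m, y }.
  Since H' is nullable, also add FOLLOW(H) = { #, e, m, r, y, z }.
In H → Q' H: add FIRST(H) = { e, m, r, y, z }.
In B' → m Q' Q e: add FIRST(Q e) = { e, m, r, y, z }.
Union: FOLLOW(Q') = { #, e, m, r, y, z }.

{ #, e, m, r, y, z }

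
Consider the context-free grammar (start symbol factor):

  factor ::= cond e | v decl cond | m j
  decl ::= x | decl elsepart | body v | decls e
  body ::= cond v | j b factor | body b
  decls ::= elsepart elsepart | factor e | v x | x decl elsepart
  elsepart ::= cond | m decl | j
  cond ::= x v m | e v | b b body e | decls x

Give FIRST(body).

{ b, e, j, m, v, x }

From body ::= cond v: add FIRST(cond) = { b, e, j, m, v, x }.
body ::= j b factor contributes {j}.
From body ::= body b: add FIRST(body) = { b, e, j, m, v, x }.
Union: FIRST(body) = { b, e, j, m, v, x }.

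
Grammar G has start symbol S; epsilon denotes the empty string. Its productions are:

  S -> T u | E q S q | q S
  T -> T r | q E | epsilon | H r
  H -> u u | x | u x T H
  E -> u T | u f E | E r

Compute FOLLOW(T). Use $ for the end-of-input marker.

In S -> T u: add FIRST(u) = { u }.
In T -> T r: add FIRST(r) = { r }.
In H -> u x T H: add FIRST(H) = { u, x }.
In E -> u T: T is at the end, add FOLLOW(E) = { q, r, u, x }.
Union: FOLLOW(T) = { q, r, u, x }.

{ q, r, u, x }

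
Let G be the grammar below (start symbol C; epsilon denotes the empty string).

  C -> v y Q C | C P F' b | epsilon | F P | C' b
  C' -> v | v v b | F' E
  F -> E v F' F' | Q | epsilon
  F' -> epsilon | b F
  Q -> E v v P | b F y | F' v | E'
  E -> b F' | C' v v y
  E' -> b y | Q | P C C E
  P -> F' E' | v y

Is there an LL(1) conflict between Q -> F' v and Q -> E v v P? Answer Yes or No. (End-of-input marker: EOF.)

FIRST(F' v) = { b, v } and FIRST(E v v P) = { b, v }.
Both contain b, so the two alternatives are not disjoint — LL(1) conflict.

Yes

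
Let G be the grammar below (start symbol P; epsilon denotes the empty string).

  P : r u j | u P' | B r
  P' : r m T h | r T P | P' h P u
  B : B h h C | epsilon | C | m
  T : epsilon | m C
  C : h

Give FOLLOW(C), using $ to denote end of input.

In B : B h h C: C is at the end, add FOLLOW(B) = { h, r }.
In B : C: C is at the end, add FOLLOW(B) = { h, r }.
In T : m C: C is at the end, add FOLLOW(T) = { h, m, r, u }.
Union: FOLLOW(C) = { h, m, r, u }.

{ h, m, r, u }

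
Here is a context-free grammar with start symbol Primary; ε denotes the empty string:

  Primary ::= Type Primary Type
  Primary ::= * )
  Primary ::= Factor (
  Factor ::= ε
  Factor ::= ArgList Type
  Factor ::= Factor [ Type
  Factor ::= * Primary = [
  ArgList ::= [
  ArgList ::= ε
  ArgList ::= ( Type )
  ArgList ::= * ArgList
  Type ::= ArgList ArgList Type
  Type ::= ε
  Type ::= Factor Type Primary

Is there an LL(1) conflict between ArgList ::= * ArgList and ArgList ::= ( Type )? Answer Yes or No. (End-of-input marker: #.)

FIRST(* ArgList) = { * } and FIRST(( Type )) = { ( }.
The FIRST sets are disjoint and neither alternative is nullable — no conflict.

No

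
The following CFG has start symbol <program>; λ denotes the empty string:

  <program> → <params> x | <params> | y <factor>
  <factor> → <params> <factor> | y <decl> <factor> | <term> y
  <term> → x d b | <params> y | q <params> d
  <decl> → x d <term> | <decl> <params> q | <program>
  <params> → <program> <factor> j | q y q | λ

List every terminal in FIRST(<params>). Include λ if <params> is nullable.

{ q, x, y, λ }

From <params> → <program> <factor> j: <program> nullable, take FIRST(<program>) ∪ FIRST(<factor>) = { q, x, y }.
<params> → q y q contributes {q}.
<params> → λ contributes λ.
Union: FIRST(<params>) = { q, x, y, λ }.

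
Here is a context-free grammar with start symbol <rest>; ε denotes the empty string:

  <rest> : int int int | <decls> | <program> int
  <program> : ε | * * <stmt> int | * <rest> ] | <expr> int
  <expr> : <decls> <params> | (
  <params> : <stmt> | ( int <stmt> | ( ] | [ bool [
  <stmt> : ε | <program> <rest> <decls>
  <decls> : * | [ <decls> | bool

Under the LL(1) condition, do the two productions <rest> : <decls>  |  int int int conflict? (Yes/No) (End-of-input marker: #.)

No

FIRST(<decls>) = { *, [, bool } and FIRST(int int int) = { int }.
The FIRST sets are disjoint and neither alternative is nullable — no conflict.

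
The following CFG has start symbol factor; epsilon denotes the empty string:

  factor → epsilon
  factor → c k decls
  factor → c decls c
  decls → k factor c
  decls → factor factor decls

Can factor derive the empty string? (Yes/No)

Yes

factor has an epsilon-production, so factor ⇒ epsilon.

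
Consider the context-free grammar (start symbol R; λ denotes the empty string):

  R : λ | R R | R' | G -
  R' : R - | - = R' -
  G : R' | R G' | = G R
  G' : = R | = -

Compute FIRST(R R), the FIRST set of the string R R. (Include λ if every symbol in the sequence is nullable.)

{ -, =, λ }

Add FIRST(R)\{λ} = { -, = }; R is nullable, continue.
Add FIRST(R)\{λ} = { -, = }; R is nullable, continue.
Every symbol is nullable, so include λ.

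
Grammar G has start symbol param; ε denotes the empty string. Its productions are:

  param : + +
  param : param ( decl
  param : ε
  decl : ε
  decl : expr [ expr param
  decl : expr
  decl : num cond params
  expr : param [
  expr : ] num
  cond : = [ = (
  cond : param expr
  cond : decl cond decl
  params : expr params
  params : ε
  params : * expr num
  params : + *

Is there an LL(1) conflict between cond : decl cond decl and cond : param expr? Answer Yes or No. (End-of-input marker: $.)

FIRST(decl cond decl) = { (, +, =, [, ], num } and FIRST(param expr) = { (, +, [, ] }.
Both contain (, so the two alternatives are not disjoint — LL(1) conflict.

Yes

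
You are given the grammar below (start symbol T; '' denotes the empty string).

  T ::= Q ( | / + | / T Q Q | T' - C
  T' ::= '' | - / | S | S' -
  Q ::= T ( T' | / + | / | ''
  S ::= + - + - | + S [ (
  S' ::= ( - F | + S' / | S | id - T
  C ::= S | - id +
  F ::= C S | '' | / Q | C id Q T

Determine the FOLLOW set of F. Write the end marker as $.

{ -, / }

In S' ::= ( - F: F is at the end, add FOLLOW(S') = { -, / }.
Union: FOLLOW(F) = { -, / }.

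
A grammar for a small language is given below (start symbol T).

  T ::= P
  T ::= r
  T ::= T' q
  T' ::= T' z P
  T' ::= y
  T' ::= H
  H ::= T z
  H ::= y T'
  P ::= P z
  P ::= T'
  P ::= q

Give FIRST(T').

{ q, r, y }

From T' ::= T' z P: add FIRST(T') = { q, r, y }.
T' ::= y contributes {y}.
From T' ::= H: add FIRST(H) = { q, r, y }.
Union: FIRST(T') = { q, r, y }.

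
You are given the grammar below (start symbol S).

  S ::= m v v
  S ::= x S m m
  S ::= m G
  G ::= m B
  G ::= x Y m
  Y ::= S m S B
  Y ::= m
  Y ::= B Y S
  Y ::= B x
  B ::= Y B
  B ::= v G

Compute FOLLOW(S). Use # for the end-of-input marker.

{ #, m, v, x }

S is the start symbol, so # ∈ FOLLOW(S).
In S ::= x S m m: add FIRST(m m) = { m }.
In Y ::= S m S B: add FIRST(m S B) = { m }.
In Y ::= S m S B: add FIRST(B) = { m, v, x }.
In Y ::= B Y S: S is at the end, add FOLLOW(Y) = { m, v, x }.
Union: FOLLOW(S) = { #, m, v, x }.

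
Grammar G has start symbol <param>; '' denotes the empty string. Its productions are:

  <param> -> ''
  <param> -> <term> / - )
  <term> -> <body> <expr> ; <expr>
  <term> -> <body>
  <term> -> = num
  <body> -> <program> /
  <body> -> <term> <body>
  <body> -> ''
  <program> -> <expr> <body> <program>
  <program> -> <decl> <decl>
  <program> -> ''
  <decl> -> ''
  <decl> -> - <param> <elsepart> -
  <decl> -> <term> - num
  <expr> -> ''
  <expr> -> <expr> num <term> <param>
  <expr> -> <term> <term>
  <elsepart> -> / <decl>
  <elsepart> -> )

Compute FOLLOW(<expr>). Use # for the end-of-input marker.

In <term> -> <body> <expr> ; <expr>: add FIRST(; <expr>) = { ; }.
In <term> -> <body> <expr> ; <expr>: <expr> is at the end, add FOLLOW(<term>) = { -, /, ;, =, num }.
In <program> -> <expr> <body> <program>: add FIRST(<body> <program>)\{''} = { -, /, ;, =, num }.
  Since <body> <program> is nullable, also add FOLLOW(<program>) = { / }.
In <expr> -> <expr> num <term> <param>: add FIRST(num <term> <param>) = { num }.
Union: FOLLOW(<expr>) = { -, /, ;, =, num }.

{ -, /, ;, =, num }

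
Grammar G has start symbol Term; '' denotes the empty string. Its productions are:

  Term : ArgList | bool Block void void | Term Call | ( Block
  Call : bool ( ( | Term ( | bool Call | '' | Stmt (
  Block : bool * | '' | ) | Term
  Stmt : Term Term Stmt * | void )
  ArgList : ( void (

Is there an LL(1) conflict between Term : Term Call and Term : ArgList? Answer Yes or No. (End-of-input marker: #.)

FIRST(Term Call) = { (, bool } and FIRST(ArgList) = { ( }.
Both contain (, so the two alternatives are not disjoint — LL(1) conflict.

Yes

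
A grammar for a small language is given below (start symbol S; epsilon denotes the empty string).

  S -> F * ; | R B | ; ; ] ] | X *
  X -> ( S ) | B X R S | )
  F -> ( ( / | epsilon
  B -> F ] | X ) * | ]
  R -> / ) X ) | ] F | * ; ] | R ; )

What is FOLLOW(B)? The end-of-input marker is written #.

{ #, (, ), *, /, ] }

In S -> R B: B is at the end, add FOLLOW(S) = { #, ), *, /, ] }.
In X -> B X R S: add FIRST(X R S) = { (, ), ] }.
Union: FOLLOW(B) = { #, (, ), *, /, ] }.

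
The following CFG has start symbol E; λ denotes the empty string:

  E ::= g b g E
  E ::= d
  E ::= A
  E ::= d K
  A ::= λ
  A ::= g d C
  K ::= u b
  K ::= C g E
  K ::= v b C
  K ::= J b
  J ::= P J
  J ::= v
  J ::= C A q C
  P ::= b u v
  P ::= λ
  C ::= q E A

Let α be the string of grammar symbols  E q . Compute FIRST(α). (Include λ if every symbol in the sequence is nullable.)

Add FIRST(E)\{λ} = { d, g }; E is nullable, continue.
q is a terminal; add {q} and stop.

{ d, g, q }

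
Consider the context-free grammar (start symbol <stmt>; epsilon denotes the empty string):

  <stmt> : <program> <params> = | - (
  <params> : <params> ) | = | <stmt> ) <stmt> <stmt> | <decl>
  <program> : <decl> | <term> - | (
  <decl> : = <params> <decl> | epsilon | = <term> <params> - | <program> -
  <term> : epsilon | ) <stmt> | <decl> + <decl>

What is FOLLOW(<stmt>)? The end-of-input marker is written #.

{ #, (, ), +, -, = }

<stmt> is the start symbol, so # ∈ FOLLOW(<stmt>).
In <params> : <stmt> ) <stmt> <stmt>: add FIRST() <stmt> <stmt>) = { ) }.
In <params> : <stmt> ) <stmt> <stmt>: add FIRST(<stmt>) = { (, ), +, -, = }.
In <params> : <stmt> ) <stmt> <stmt>: <stmt> is at the end, add FOLLOW(<params>) = { (, ), +, -, = }.
In <term> : ) <stmt>: <stmt> is at the end, add FOLLOW(<term>) = { (, ), +, -, = }.
Union: FOLLOW(<stmt>) = { #, (, ), +, -, = }.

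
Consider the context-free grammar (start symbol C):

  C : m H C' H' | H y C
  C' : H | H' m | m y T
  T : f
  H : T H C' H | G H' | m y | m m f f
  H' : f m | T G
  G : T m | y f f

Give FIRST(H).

{ f, m, y }

From H : T H C' H: add FIRST(T) = { f }.
From H : G H': add FIRST(G) = { f, y }.
H : m y contributes {m}.
H : m m f f contributes {m}.
Union: FIRST(H) = { f, m, y }.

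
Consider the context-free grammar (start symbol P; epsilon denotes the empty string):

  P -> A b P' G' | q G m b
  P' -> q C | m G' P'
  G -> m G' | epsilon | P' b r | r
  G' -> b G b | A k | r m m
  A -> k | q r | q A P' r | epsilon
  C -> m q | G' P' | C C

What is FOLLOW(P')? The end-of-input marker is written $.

In P -> A b P' G': add FIRST(G') = { b, k, q, r }.
In P' -> m G' P': P' is at the end, add FOLLOW(P') = { b, k, m, q, r }.
In G -> P' b r: add FIRST(b r) = { b }.
In A -> q A P' r: add FIRST(r) = { r }.
In C -> G' P': P' is at the end, add FOLLOW(C) = { b, k, m, q, r }.
Union: FOLLOW(P') = { b, k, m, q, r }.

{ b, k, m, q, r }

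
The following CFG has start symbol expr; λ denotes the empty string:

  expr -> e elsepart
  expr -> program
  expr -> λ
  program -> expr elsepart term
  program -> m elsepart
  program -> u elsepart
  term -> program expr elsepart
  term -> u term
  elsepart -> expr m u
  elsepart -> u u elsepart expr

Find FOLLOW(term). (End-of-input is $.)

In program -> expr elsepart term: term is at the end, add FOLLOW(program) = { $, e, m, u }.
In term -> u term: term is at the end, add FOLLOW(term) = { $, e, m, u }.
Union: FOLLOW(term) = { $, e, m, u }.

{ $, e, m, u }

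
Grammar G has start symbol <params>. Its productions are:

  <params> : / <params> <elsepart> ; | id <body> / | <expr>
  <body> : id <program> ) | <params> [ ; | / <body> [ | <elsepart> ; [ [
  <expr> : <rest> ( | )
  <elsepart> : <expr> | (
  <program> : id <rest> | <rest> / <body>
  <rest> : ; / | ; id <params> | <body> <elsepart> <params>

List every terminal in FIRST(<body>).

<body> : id <program> ) contributes {id}.
From <body> : <params> [ ;: add FIRST(<params>) = { (, ), /, ;, id }.
<body> : / <body> [ contributes {/}.
From <body> : <elsepart> ; [ [: add FIRST(<elsepart>) = { (, ), /, ;, id }.
Union: FIRST(<body>) = { (, ), /, ;, id }.

{ (, ), /, ;, id }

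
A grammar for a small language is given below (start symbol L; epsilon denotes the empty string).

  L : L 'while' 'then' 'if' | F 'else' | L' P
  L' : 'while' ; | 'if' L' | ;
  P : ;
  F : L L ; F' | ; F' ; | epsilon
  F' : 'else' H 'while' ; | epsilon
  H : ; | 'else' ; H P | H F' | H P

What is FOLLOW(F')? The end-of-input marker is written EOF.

In F : L L ; F': F' is at the end, add FOLLOW(F) = { 'else' }.
In F : ; F' ;: add FIRST(;) = { ; }.
In H : H F': F' is at the end, add FOLLOW(H) = { 'else', 'while', ; }.
Union: FOLLOW(F') = { 'else', 'while', ; }.

{ 'else', 'while', ; }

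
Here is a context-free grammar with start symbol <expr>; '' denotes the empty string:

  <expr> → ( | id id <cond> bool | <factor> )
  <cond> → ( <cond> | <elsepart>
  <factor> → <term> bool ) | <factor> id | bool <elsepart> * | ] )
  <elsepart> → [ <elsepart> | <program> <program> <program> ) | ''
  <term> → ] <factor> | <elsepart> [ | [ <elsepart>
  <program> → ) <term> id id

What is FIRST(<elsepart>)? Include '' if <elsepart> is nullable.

{ ), [, '' }

<elsepart> → [ <elsepart> contributes {[}.
From <elsepart> → <program> <program> <program> ): add FIRST(<program>) = { ) }.
<elsepart> → '' contributes ''.
Union: FIRST(<elsepart>) = { ), [, '' }.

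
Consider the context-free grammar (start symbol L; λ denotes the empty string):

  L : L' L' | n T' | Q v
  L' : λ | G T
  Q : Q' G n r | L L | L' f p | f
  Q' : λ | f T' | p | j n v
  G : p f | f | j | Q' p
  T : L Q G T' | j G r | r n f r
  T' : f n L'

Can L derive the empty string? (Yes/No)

Yes

L : L' L' and each of L', L' is nullable, so L ⇒* λ.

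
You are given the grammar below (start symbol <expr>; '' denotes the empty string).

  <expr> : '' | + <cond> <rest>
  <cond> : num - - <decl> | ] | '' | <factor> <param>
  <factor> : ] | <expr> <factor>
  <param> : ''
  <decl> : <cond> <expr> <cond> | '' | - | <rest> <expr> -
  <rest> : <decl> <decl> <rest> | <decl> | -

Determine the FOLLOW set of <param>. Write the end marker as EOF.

In <cond> : <factor> <param>: <param> is at the end, add FOLLOW(<cond>) = { EOF, +, -, ], num }.
Union: FOLLOW(<param>) = { EOF, +, -, ], num }.

{ EOF, +, -, ], num }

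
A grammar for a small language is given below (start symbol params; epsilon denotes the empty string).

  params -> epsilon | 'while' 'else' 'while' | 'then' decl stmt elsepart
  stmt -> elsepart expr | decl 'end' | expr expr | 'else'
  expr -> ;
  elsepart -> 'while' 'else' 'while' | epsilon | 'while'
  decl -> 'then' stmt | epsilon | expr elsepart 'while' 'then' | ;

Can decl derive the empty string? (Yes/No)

decl has an epsilon-production, so decl ⇒ epsilon.

Yes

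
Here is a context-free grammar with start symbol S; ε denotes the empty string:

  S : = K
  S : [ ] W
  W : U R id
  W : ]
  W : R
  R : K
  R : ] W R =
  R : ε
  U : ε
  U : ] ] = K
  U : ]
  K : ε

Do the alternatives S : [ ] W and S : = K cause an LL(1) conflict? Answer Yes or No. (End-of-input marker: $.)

FIRST([ ] W) = { [ } and FIRST(= K) = { = }.
The FIRST sets are disjoint and neither alternative is nullable — no conflict.

No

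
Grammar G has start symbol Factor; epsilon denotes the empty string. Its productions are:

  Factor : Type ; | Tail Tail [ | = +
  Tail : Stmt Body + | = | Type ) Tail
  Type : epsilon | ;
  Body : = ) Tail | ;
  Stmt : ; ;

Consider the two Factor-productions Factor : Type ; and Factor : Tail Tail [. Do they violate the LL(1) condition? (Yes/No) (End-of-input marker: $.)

Yes

FIRST(Type ;) = { ; } and FIRST(Tail Tail [) = { ), ;, = }.
Both contain ;, so the two alternatives are not disjoint — LL(1) conflict.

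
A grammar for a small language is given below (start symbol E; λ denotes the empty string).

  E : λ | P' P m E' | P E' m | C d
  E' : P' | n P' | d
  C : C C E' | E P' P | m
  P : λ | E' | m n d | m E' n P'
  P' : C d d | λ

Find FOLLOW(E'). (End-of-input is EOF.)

{ EOF, d, m, n }

In E : P' P m E': E' is at the end, add FOLLOW(E) = { EOF, d, m, n }.
In E : P E' m: add FIRST(m) = { m }.
In C : C C E': E' is at the end, add FOLLOW(C) = { d, m, n }.
In P : E': E' is at the end, add FOLLOW(P) = { d, m, n }.
In P : m E' n P': add FIRST(n P') = { n }.
Union: FOLLOW(E') = { EOF, d, m, n }.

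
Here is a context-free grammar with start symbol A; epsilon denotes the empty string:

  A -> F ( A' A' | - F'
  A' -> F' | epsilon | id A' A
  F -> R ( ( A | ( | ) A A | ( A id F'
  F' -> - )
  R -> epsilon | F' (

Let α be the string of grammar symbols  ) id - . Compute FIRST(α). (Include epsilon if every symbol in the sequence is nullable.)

) is a terminal; add {)} and stop.

{ ) }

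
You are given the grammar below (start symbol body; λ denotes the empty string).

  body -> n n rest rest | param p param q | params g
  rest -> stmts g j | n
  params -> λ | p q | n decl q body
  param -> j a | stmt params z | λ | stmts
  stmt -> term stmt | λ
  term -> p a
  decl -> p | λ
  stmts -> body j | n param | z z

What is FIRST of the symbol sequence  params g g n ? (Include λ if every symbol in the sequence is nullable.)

Add FIRST(params)\{λ} = { n, p }; params is nullable, continue.
g is a terminal; add {g} and stop.

{ g, n, p }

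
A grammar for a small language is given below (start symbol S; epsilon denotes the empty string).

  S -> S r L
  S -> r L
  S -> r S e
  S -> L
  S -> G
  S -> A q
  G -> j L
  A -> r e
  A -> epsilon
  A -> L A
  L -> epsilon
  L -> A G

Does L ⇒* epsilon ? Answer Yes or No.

L has an epsilon-production, so L ⇒ epsilon.

Yes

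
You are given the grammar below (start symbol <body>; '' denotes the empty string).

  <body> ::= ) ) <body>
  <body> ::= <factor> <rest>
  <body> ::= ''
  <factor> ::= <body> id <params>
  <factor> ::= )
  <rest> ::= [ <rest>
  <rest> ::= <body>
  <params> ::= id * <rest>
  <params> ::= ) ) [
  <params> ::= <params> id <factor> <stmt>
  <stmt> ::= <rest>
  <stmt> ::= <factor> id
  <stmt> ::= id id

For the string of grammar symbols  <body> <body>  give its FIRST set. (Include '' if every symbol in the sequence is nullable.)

{ ), id, '' }

Add FIRST(<body>)\{''} = { ), id }; <body> is nullable, continue.
Add FIRST(<body>)\{''} = { ), id }; <body> is nullable, continue.
Every symbol is nullable, so include ''.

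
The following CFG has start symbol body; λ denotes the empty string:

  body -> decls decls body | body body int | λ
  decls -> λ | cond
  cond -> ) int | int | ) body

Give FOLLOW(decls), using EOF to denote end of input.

In body -> decls decls body: add FIRST(decls body)\{λ} = { ), int }.
  Since decls body is nullable, also add FOLLOW(body) = { EOF, ), int }.
In body -> decls decls body: add FIRST(body)\{λ} = { ), int }.
  Since body is nullable, also add FOLLOW(body) = { EOF, ), int }.
Union: FOLLOW(decls) = { EOF, ), int }.

{ EOF, ), int }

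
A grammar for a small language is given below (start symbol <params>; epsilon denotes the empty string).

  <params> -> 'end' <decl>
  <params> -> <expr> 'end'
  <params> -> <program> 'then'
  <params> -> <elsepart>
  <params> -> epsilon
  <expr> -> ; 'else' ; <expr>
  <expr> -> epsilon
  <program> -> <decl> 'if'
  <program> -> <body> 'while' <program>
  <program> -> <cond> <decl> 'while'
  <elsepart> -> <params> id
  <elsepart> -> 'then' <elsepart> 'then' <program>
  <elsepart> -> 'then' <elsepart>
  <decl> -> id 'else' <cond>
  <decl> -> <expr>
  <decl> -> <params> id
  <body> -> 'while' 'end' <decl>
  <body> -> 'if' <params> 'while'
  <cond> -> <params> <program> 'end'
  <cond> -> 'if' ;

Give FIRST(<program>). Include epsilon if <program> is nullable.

{ 'end', 'if', 'then', 'while', ;, id }

From <program> -> <decl> 'if': <decl> nullable, take FIRST(<decl>) ∪ {'if'} = { 'end', 'if', 'then', 'while', ;, id }.
From <program> -> <body> 'while' <program>: add FIRST(<body>) = { 'if', 'while' }.
From <program> -> <cond> <decl> 'while': add FIRST(<cond>) = { 'end', 'if', 'then', 'while', ;, id }.
Union: FIRST(<program>) = { 'end', 'if', 'then', 'while', ;, id }.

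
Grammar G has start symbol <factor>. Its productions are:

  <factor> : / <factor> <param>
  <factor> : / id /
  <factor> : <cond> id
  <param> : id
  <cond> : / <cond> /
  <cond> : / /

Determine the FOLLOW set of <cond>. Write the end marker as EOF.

{ /, id }

In <factor> : <cond> id: add FIRST(id) = { id }.
In <cond> : / <cond> /: add FIRST(/) = { / }.
Union: FOLLOW(<cond>) = { /, id }.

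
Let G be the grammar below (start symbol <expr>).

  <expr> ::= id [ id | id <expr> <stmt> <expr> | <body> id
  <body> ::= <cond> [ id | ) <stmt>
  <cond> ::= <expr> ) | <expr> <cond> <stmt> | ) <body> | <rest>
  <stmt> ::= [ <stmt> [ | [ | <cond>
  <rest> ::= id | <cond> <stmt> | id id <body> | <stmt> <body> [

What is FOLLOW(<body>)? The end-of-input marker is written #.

In <expr> ::= <body> id: add FIRST(id) = { id }.
In <cond> ::= ) <body>: <body> is at the end, add FOLLOW(<cond>) = { ), [, id }.
In <rest> ::= id id <body>: <body> is at the end, add FOLLOW(<rest>) = { ), [, id }.
In <rest> ::= <stmt> <body> [: add FIRST([) = { [ }.
Union: FOLLOW(<body>) = { ), [, id }.

{ ), [, id }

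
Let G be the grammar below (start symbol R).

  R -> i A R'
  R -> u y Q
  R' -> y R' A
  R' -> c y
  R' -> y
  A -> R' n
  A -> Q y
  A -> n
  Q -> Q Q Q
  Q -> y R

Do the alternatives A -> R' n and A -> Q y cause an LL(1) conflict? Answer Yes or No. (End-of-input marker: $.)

Yes

FIRST(R' n) = { c, y } and FIRST(Q y) = { y }.
Both contain y, so the two alternatives are not disjoint — LL(1) conflict.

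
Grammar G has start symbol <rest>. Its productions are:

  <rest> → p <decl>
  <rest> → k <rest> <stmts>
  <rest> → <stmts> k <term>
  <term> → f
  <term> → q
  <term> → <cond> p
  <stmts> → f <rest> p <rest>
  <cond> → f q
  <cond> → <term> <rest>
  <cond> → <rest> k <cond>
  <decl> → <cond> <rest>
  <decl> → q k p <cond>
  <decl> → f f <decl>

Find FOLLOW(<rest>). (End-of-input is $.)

<rest> is the start symbol, so $ ∈ FOLLOW(<rest>).
In <rest> → k <rest> <stmts>: add FIRST(<stmts>) = { f }.
In <stmts> → f <rest> p <rest>: add FIRST(p <rest>) = { p }.
In <stmts> → f <rest> p <rest>: <rest> is at the end, add FOLLOW(<stmts>) = { $, f, k, p }.
In <cond> → <term> <rest>: <rest> is at the end, add FOLLOW(<cond>) = { $, f, k, p }.
In <cond> → <rest> k <cond>: add FIRST(k <cond>) = { k }.
In <decl> → <cond> <rest>: <rest> is at the end, add FOLLOW(<decl>) = { $, f, k, p }.
Union: FOLLOW(<rest>) = { $, f, k, p }.

{ $, f, k, p }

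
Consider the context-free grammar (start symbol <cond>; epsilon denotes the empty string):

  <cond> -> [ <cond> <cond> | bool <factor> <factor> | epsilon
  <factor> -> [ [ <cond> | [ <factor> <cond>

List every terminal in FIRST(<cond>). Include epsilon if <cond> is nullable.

<cond> -> [ <cond> <cond> contributes {[}.
<cond> -> bool <factor> <factor> contributes {bool}.
<cond> -> epsilon contributes epsilon.
Union: FIRST(<cond>) = { [, bool, epsilon }.

{ [, bool, epsilon }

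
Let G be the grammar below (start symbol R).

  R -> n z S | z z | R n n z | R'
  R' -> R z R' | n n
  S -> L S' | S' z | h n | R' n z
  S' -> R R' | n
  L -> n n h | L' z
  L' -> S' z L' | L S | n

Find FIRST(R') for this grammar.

From R' -> R z R': add FIRST(R) = { n, z }.
R' -> n n contributes {n}.
Union: FIRST(R') = { n, z }.

{ n, z }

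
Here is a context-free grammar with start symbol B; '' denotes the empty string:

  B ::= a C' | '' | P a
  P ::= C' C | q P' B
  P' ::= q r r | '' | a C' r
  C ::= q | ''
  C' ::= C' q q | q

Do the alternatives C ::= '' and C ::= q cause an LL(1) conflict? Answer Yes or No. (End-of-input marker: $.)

No

FIRST('') = { '' } and FIRST(q) = { q }.
The first is nullable but FOLLOW(C) = { a } is disjoint from FIRST of the second.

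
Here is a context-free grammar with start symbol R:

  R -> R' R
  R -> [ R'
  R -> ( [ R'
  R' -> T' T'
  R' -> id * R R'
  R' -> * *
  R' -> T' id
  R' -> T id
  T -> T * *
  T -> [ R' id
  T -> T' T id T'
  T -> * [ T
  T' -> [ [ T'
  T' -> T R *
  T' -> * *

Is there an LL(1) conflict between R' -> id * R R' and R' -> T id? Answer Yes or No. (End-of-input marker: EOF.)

FIRST(id * R R') = { id } and FIRST(T id) = { *, [ }.
The FIRST sets are disjoint and neither alternative is nullable — no conflict.

No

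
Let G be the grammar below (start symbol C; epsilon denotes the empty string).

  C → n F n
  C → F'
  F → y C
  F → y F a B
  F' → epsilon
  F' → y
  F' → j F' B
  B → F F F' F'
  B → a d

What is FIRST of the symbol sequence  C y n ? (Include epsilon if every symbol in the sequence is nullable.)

Add FIRST(C)\{epsilon} = { j, n, y }; C is nullable, continue.
y is a terminal; add {y} and stop.

{ j, n, y }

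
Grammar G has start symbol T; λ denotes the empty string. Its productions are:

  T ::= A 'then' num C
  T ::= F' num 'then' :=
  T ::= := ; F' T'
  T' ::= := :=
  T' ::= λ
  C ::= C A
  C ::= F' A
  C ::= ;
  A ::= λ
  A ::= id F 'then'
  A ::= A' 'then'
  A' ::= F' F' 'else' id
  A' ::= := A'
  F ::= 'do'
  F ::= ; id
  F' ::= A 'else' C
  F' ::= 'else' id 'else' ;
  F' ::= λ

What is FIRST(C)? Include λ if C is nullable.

From C ::= C A: C, A nullable, take FIRST(C) ∪ FIRST(A) = { 'else', :=, ;, id }; also λ since the whole RHS is nullable.
From C ::= F' A: F', A nullable, take FIRST(F') ∪ FIRST(A) = { 'else', :=, id }; also λ since the whole RHS is nullable.
C ::= ; contributes {;}.
Union: FIRST(C) = { 'else', :=, ;, id, λ }.

{ 'else', :=, ;, id, λ }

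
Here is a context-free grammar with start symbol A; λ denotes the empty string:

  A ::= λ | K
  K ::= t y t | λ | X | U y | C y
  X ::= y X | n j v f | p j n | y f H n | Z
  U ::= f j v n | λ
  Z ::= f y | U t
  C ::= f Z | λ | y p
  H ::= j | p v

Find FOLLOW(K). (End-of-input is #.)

In A ::= K: K is at the end, add FOLLOW(A) = { # }.
Union: FOLLOW(K) = { # }.

{ # }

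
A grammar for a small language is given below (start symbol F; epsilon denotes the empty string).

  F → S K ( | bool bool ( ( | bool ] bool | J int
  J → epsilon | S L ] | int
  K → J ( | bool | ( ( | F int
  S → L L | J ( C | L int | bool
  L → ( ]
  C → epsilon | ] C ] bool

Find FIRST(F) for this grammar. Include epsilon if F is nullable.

From F → S K (: add FIRST(S) = { (, bool, int }.
F → bool bool ( ( contributes {bool}.
F → bool ] bool contributes {bool}.
From F → J int: J nullable, take FIRST(J) ∪ {int} = { (, bool, int }.
Union: FIRST(F) = { (, bool, int }.

{ (, bool, int }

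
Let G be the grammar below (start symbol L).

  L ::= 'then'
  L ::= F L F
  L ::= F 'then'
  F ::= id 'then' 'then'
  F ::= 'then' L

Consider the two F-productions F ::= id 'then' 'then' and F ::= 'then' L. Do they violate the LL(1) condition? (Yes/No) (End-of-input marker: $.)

No

FIRST(id 'then' 'then') = { id } and FIRST('then' L) = { 'then' }.
The FIRST sets are disjoint and neither alternative is nullable — no conflict.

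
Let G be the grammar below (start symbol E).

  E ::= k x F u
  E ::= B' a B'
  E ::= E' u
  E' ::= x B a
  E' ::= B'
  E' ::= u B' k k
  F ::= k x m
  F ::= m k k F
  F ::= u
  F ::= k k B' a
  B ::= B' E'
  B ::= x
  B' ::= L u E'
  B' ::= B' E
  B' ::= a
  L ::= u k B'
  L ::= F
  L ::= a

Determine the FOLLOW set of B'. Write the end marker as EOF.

In E ::= B' a B': add FIRST(a B') = { a }.
In E ::= B' a B': B' is at the end, add FOLLOW(E) = { EOF, a, k, m, u, x }.
In E' ::= B': B' is at the end, add FOLLOW(E') = { EOF, a, k, m, u, x }.
In E' ::= u B' k k: add FIRST(k k) = { k }.
In F ::= k k B' a: add FIRST(a) = { a }.
In B ::= B' E': add FIRST(E') = { a, k, m, u, x }.
In B' ::= B' E: add FIRST(E) = { a, k, m, u, x }.
In L ::= u k B': B' is at the end, add FOLLOW(L) = { u }.
Union: FOLLOW(B') = { EOF, a, k, m, u, x }.

{ EOF, a, k, m, u, x }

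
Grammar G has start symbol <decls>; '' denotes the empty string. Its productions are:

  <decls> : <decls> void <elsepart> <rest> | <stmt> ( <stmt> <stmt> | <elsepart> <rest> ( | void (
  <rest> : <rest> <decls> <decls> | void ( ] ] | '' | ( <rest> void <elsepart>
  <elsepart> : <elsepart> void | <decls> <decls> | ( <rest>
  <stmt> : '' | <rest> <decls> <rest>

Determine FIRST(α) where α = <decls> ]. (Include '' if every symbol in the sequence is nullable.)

{ (, void }

Add FIRST(<decls>) = { (, void }; <decls> is not nullable, stop.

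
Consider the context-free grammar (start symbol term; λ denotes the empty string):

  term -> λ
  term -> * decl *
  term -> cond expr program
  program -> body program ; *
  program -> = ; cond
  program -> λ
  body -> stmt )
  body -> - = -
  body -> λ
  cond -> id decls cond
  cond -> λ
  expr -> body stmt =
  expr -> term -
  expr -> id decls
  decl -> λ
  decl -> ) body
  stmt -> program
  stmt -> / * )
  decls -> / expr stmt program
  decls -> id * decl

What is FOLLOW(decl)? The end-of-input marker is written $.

In term -> * decl *: add FIRST(*) = { * }.
In decls -> id * decl: decl is at the end, add FOLLOW(decls) = { $, ), *, -, /, ;, =, id }.
Union: FOLLOW(decl) = { $, ), *, -, /, ;, =, id }.

{ $, ), *, -, /, ;, =, id }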